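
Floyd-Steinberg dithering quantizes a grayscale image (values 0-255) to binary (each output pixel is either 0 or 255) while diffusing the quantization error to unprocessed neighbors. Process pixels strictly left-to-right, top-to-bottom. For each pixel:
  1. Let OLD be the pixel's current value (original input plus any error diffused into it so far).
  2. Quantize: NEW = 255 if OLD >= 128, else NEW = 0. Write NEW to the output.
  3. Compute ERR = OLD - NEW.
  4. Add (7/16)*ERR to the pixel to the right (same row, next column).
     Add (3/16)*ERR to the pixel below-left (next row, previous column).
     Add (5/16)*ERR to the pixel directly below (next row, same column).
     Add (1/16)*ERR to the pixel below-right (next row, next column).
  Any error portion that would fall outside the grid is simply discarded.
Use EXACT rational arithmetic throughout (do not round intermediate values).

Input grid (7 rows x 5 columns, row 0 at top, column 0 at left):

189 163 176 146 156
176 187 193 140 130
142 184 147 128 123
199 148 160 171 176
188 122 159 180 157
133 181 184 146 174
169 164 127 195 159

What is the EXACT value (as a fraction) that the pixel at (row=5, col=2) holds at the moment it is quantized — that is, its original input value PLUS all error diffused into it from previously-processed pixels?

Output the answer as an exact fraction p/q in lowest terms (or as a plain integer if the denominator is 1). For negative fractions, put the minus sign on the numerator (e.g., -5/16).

(0,0): OLD=189 → NEW=255, ERR=-66
(0,1): OLD=1073/8 → NEW=255, ERR=-967/8
(0,2): OLD=15759/128 → NEW=0, ERR=15759/128
(0,3): OLD=409321/2048 → NEW=255, ERR=-112919/2048
(0,4): OLD=4321375/32768 → NEW=255, ERR=-4034465/32768
(1,0): OLD=16987/128 → NEW=255, ERR=-15653/128
(1,1): OLD=117437/1024 → NEW=0, ERR=117437/1024
(1,2): OLD=8642753/32768 → NEW=255, ERR=286913/32768
(1,3): OLD=14576525/131072 → NEW=0, ERR=14576525/131072
(1,4): OLD=286749319/2097152 → NEW=255, ERR=-248024441/2097152
(2,0): OLD=2052719/16384 → NEW=0, ERR=2052719/16384
(2,1): OLD=140850549/524288 → NEW=255, ERR=7157109/524288
(2,2): OLD=1541224223/8388608 → NEW=255, ERR=-597870817/8388608
(2,3): OLD=14756417901/134217728 → NEW=0, ERR=14756417901/134217728
(2,4): OLD=302993954491/2147483648 → NEW=255, ERR=-244614375749/2147483648
(3,0): OLD=2019239359/8388608 → NEW=255, ERR=-119855681/8388608
(3,1): OLD=9427591187/67108864 → NEW=255, ERR=-7685169133/67108864
(3,2): OLD=234276824065/2147483648 → NEW=0, ERR=234276824065/2147483648
(3,3): OLD=976133550633/4294967296 → NEW=255, ERR=-119083109847/4294967296
(3,4): OLD=9287107751949/68719476736 → NEW=255, ERR=-8236358815731/68719476736
(4,0): OLD=174013728273/1073741824 → NEW=255, ERR=-99790436847/1073741824
(4,1): OLD=2237342321617/34359738368 → NEW=0, ERR=2237342321617/34359738368
(4,2): OLD=115021915352287/549755813888 → NEW=255, ERR=-25165817189153/549755813888
(4,3): OLD=1193225088754385/8796093022208 → NEW=255, ERR=-1049778631908655/8796093022208
(4,4): OLD=9232183397391415/140737488355328 → NEW=0, ERR=9232183397391415/140737488355328
(5,0): OLD=63863080316435/549755813888 → NEW=0, ERR=63863080316435/549755813888
(5,1): OLD=1045765814865465/4398046511104 → NEW=255, ERR=-75736045466055/4398046511104
(5,2): OLD=20245551584331329/140737488355328 → NEW=255, ERR=-15642507946277311/140737488355328
Target (5,2): original=184, with diffused error = 20245551584331329/140737488355328

Answer: 20245551584331329/140737488355328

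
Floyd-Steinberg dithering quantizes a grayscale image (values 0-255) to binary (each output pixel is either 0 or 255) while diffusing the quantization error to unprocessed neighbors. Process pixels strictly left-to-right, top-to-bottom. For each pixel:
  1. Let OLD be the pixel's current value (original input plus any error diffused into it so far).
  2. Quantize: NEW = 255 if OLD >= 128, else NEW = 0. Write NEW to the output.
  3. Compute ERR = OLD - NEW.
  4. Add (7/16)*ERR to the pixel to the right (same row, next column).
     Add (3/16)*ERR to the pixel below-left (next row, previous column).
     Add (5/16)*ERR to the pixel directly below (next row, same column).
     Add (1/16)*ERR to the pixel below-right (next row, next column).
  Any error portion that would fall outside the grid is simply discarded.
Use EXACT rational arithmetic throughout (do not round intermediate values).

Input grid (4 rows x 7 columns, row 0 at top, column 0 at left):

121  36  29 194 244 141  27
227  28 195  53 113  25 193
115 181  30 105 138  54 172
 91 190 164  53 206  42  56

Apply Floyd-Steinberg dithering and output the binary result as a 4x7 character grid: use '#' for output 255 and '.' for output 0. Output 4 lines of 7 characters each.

(0,0): OLD=121 → NEW=0, ERR=121
(0,1): OLD=1423/16 → NEW=0, ERR=1423/16
(0,2): OLD=17385/256 → NEW=0, ERR=17385/256
(0,3): OLD=916319/4096 → NEW=255, ERR=-128161/4096
(0,4): OLD=15093657/65536 → NEW=255, ERR=-1618023/65536
(0,5): OLD=136523055/1048576 → NEW=255, ERR=-130863825/1048576
(0,6): OLD=-463061943/16777216 → NEW=0, ERR=-463061943/16777216
(1,0): OLD=72061/256 → NEW=255, ERR=6781/256
(1,1): OLD=179563/2048 → NEW=0, ERR=179563/2048
(1,2): OLD=16664007/65536 → NEW=255, ERR=-47673/65536
(1,3): OLD=11146107/262144 → NEW=0, ERR=11146107/262144
(1,4): OLD=1653073873/16777216 → NEW=0, ERR=1653073873/16777216
(1,5): OLD=3004948897/134217728 → NEW=0, ERR=3004948897/134217728
(1,6): OLD=400225939023/2147483648 → NEW=255, ERR=-147382391217/2147483648
(2,0): OLD=4578249/32768 → NEW=255, ERR=-3777591/32768
(2,1): OLD=167228979/1048576 → NEW=255, ERR=-100157901/1048576
(2,2): OLD=24086873/16777216 → NEW=0, ERR=24086873/16777216
(2,3): OLD=18434051281/134217728 → NEW=255, ERR=-15791469359/134217728
(2,4): OLD=133328533153/1073741824 → NEW=0, ERR=133328533153/1073741824
(2,5): OLD=3731867529867/34359738368 → NEW=0, ERR=3731867529867/34359738368
(2,6): OLD=109659748318077/549755813888 → NEW=255, ERR=-30527984223363/549755813888
(3,0): OLD=621838393/16777216 → NEW=0, ERR=621838393/16777216
(3,1): OLD=22740553669/134217728 → NEW=255, ERR=-11484966971/134217728
(3,2): OLD=106280702495/1073741824 → NEW=0, ERR=106280702495/1073741824
(3,3): OLD=356091592297/4294967296 → NEW=0, ERR=356091592297/4294967296
(3,4): OLD=161676378567737/549755813888 → NEW=255, ERR=21488646026297/549755813888
(3,5): OLD=397543043905211/4398046511104 → NEW=0, ERR=397543043905211/4398046511104
(3,6): OLD=5980010656174117/70368744177664 → NEW=0, ERR=5980010656174117/70368744177664
Row 0: ...###.
Row 1: #.#...#
Row 2: ##.#..#
Row 3: .#..#..

Answer: ...###.
#.#...#
##.#..#
.#..#..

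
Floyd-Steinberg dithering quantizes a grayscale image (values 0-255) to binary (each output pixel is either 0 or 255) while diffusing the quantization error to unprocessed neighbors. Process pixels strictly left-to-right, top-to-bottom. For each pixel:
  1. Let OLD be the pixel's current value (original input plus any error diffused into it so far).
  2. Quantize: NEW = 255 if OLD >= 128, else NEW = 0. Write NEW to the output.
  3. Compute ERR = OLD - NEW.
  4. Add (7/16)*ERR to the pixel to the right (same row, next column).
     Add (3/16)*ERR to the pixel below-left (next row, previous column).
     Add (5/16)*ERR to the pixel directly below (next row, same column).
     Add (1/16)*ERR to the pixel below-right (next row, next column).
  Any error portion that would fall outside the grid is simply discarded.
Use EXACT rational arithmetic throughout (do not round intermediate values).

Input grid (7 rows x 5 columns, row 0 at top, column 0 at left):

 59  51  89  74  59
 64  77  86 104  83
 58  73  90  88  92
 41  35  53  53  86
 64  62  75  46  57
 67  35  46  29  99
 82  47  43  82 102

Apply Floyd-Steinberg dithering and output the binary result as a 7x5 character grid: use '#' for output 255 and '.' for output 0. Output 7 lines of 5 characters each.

Answer: .....
.#.#.
..#.#
.....
.#.#.
.....
.#.#.

Derivation:
(0,0): OLD=59 → NEW=0, ERR=59
(0,1): OLD=1229/16 → NEW=0, ERR=1229/16
(0,2): OLD=31387/256 → NEW=0, ERR=31387/256
(0,3): OLD=522813/4096 → NEW=0, ERR=522813/4096
(0,4): OLD=7526315/65536 → NEW=0, ERR=7526315/65536
(1,0): OLD=24791/256 → NEW=0, ERR=24791/256
(1,1): OLD=348257/2048 → NEW=255, ERR=-173983/2048
(1,2): OLD=7594357/65536 → NEW=0, ERR=7594357/65536
(1,3): OLD=58662865/262144 → NEW=255, ERR=-8183855/262144
(1,4): OLD=474826579/4194304 → NEW=0, ERR=474826579/4194304
(2,0): OLD=2370235/32768 → NEW=0, ERR=2370235/32768
(2,1): OLD=111021625/1048576 → NEW=0, ERR=111021625/1048576
(2,2): OLD=2707363819/16777216 → NEW=255, ERR=-1570826261/16777216
(2,3): OLD=17649777041/268435456 → NEW=0, ERR=17649777041/268435456
(2,4): OLD=662249668279/4294967296 → NEW=255, ERR=-432966992201/4294967296
(3,0): OLD=1400168331/16777216 → NEW=0, ERR=1400168331/16777216
(3,1): OLD=12289615407/134217728 → NEW=0, ERR=12289615407/134217728
(3,2): OLD=355392648629/4294967296 → NEW=0, ERR=355392648629/4294967296
(3,3): OLD=730103808909/8589934592 → NEW=0, ERR=730103808909/8589934592
(3,4): OLD=13165599604257/137438953472 → NEW=0, ERR=13165599604257/137438953472
(4,0): OLD=230314532933/2147483648 → NEW=0, ERR=230314532933/2147483648
(4,1): OLD=10875970522437/68719476736 → NEW=255, ERR=-6647496045243/68719476736
(4,2): OLD=88177086159019/1099511627776 → NEW=0, ERR=88177086159019/1099511627776
(4,3): OLD=2300701507409221/17592186044416 → NEW=255, ERR=-2185305933916859/17592186044416
(4,4): OLD=10668168482459491/281474976710656 → NEW=0, ERR=10668168482459491/281474976710656
(5,0): OLD=90575116194543/1099511627776 → NEW=0, ERR=90575116194543/1099511627776
(5,1): OLD=550202470317837/8796093022208 → NEW=0, ERR=550202470317837/8796093022208
(5,2): OLD=19447173616528629/281474976710656 → NEW=0, ERR=19447173616528629/281474976710656
(5,3): OLD=36621992325045851/1125899906842624 → NEW=0, ERR=36621992325045851/1125899906842624
(5,4): OLD=2113283188592548217/18014398509481984 → NEW=0, ERR=2113283188592548217/18014398509481984
(6,0): OLD=16814086103872127/140737488355328 → NEW=0, ERR=16814086103872127/140737488355328
(6,1): OLD=616627533786865905/4503599627370496 → NEW=255, ERR=-531790371192610575/4503599627370496
(6,2): OLD=1652885407308200299/72057594037927936 → NEW=0, ERR=1652885407308200299/72057594037927936
(6,3): OLD=148166673481875434073/1152921504606846976 → NEW=255, ERR=-145828310192870544807/1152921504606846976
(6,4): OLD=1574521264658742832047/18446744073709551616 → NEW=0, ERR=1574521264658742832047/18446744073709551616
Row 0: .....
Row 1: .#.#.
Row 2: ..#.#
Row 3: .....
Row 4: .#.#.
Row 5: .....
Row 6: .#.#.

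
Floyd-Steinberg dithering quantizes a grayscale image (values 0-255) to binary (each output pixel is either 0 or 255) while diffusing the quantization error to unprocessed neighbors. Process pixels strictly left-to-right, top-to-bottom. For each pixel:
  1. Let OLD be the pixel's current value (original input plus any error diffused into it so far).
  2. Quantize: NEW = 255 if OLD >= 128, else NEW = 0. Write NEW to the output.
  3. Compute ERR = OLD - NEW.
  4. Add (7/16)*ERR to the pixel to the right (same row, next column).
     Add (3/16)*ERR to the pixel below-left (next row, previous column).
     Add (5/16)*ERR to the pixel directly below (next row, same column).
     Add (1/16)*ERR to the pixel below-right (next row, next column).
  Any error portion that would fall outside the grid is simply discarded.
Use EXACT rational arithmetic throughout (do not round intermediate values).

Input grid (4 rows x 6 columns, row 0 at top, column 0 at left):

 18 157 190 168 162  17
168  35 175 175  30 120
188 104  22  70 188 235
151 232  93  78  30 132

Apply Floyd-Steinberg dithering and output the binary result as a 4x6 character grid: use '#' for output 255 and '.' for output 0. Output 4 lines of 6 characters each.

(0,0): OLD=18 → NEW=0, ERR=18
(0,1): OLD=1319/8 → NEW=255, ERR=-721/8
(0,2): OLD=19273/128 → NEW=255, ERR=-13367/128
(0,3): OLD=250495/2048 → NEW=0, ERR=250495/2048
(0,4): OLD=7061881/32768 → NEW=255, ERR=-1293959/32768
(0,5): OLD=-144817/524288 → NEW=0, ERR=-144817/524288
(1,0): OLD=20061/128 → NEW=255, ERR=-12579/128
(1,1): OLD=-55925/1024 → NEW=0, ERR=-55925/1024
(1,2): OLD=4448999/32768 → NEW=255, ERR=-3906841/32768
(1,3): OLD=19284571/131072 → NEW=255, ERR=-14138789/131072
(1,4): OLD=-184052303/8388608 → NEW=0, ERR=-184052303/8388608
(1,5): OLD=14474922375/134217728 → NEW=0, ERR=14474922375/134217728
(2,0): OLD=2409257/16384 → NEW=255, ERR=-1768663/16384
(2,1): OLD=5875923/524288 → NEW=0, ERR=5875923/524288
(2,2): OLD=-285165511/8388608 → NEW=0, ERR=-285165511/8388608
(2,3): OLD=661180849/67108864 → NEW=0, ERR=661180849/67108864
(2,4): OLD=427205920659/2147483648 → NEW=255, ERR=-120402409581/2147483648
(2,5): OLD=8342598049845/34359738368 → NEW=255, ERR=-419135233995/34359738368
(3,0): OLD=1001321497/8388608 → NEW=0, ERR=1001321497/8388608
(3,1): OLD=18428392613/67108864 → NEW=255, ERR=1315632293/67108864
(3,2): OLD=50198227967/536870912 → NEW=0, ERR=50198227967/536870912
(3,3): OLD=3757189312061/34359738368 → NEW=0, ERR=3757189312061/34359738368
(3,4): OLD=16120962863645/274877906944 → NEW=0, ERR=16120962863645/274877906944
(3,5): OLD=661211961725075/4398046511104 → NEW=255, ERR=-460289898606445/4398046511104
Row 0: .##.#.
Row 1: #.##..
Row 2: #...##
Row 3: .#...#

Answer: .##.#.
#.##..
#...##
.#...#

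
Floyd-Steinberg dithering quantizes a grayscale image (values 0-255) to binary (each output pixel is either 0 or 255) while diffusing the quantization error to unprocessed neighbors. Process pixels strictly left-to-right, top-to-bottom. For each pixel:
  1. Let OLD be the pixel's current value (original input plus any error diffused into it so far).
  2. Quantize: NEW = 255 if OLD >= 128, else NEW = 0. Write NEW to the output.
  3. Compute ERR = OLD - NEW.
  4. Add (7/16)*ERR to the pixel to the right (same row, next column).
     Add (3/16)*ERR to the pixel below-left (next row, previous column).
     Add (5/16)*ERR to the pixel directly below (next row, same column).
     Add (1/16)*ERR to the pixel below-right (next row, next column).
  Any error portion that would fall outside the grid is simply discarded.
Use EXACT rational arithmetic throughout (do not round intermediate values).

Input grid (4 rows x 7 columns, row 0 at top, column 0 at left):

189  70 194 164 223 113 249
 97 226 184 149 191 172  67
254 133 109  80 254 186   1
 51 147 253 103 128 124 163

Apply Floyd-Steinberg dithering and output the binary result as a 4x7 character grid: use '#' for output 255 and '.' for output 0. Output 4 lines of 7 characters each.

(0,0): OLD=189 → NEW=255, ERR=-66
(0,1): OLD=329/8 → NEW=0, ERR=329/8
(0,2): OLD=27135/128 → NEW=255, ERR=-5505/128
(0,3): OLD=297337/2048 → NEW=255, ERR=-224903/2048
(0,4): OLD=5732943/32768 → NEW=255, ERR=-2622897/32768
(0,5): OLD=40884265/524288 → NEW=0, ERR=40884265/524288
(0,6): OLD=2374953247/8388608 → NEW=255, ERR=235858207/8388608
(1,0): OLD=10763/128 → NEW=0, ERR=10763/128
(1,1): OLD=269773/1024 → NEW=255, ERR=8653/1024
(1,2): OLD=5119569/32768 → NEW=255, ERR=-3236271/32768
(1,3): OLD=7048701/131072 → NEW=0, ERR=7048701/131072
(1,4): OLD=1654833623/8388608 → NEW=255, ERR=-484261417/8388608
(1,5): OLD=11501236743/67108864 → NEW=255, ERR=-5611523577/67108864
(1,6): OLD=47327551369/1073741824 → NEW=0, ERR=47327551369/1073741824
(2,0): OLD=4618015/16384 → NEW=255, ERR=440095/16384
(2,1): OLD=70322629/524288 → NEW=255, ERR=-63370811/524288
(2,2): OLD=300875663/8388608 → NEW=0, ERR=300875663/8388608
(2,3): OLD=6408931287/67108864 → NEW=0, ERR=6408931287/67108864
(2,4): OLD=142498424903/536870912 → NEW=255, ERR=5596342343/536870912
(2,5): OLD=2904879767597/17179869184 → NEW=255, ERR=-1475986874323/17179869184
(2,6): OLD=-7707376139509/274877906944 → NEW=0, ERR=-7707376139509/274877906944
(3,0): OLD=308121775/8388608 → NEW=0, ERR=308121775/8388608
(3,1): OLD=8972574595/67108864 → NEW=255, ERR=-8140185725/67108864
(3,2): OLD=118912868985/536870912 → NEW=255, ERR=-17989213575/536870912
(3,3): OLD=262810272223/2147483648 → NEW=0, ERR=262810272223/2147483648
(3,4): OLD=48009887894703/274877906944 → NEW=255, ERR=-22083978376017/274877906944
(3,5): OLD=126217083830013/2199023255552 → NEW=0, ERR=126217083830013/2199023255552
(3,6): OLD=6121350871796003/35184372088832 → NEW=255, ERR=-2850664010856157/35184372088832
Row 0: #.###.#
Row 1: .##.##.
Row 2: ##..##.
Row 3: .##.#.#

Answer: #.###.#
.##.##.
##..##.
.##.#.#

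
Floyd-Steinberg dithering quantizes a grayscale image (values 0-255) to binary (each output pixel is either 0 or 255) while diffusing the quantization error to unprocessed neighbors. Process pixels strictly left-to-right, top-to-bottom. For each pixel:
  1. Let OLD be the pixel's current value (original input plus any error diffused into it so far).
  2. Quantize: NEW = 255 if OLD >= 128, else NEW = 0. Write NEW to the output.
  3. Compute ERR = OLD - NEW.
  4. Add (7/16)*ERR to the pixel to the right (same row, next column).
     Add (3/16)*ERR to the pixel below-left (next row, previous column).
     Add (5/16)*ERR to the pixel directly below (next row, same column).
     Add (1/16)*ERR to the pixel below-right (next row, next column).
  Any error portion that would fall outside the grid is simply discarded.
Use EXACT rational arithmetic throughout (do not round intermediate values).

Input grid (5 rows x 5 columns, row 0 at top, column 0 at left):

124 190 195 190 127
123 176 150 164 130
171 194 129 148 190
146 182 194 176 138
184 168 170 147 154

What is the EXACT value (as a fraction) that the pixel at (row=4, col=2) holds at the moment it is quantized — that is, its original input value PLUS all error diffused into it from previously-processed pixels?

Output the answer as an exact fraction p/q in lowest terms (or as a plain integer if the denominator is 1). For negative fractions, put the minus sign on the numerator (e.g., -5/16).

Answer: 31420662293411/274877906944

Derivation:
(0,0): OLD=124 → NEW=0, ERR=124
(0,1): OLD=977/4 → NEW=255, ERR=-43/4
(0,2): OLD=12179/64 → NEW=255, ERR=-4141/64
(0,3): OLD=165573/1024 → NEW=255, ERR=-95547/1024
(0,4): OLD=1411939/16384 → NEW=0, ERR=1411939/16384
(1,0): OLD=10223/64 → NEW=255, ERR=-6097/64
(1,1): OLD=64809/512 → NEW=0, ERR=64809/512
(1,2): OLD=2735997/16384 → NEW=255, ERR=-1441923/16384
(1,3): OLD=7107529/65536 → NEW=0, ERR=7107529/65536
(1,4): OLD=208191355/1048576 → NEW=255, ERR=-59195525/1048576
(2,0): OLD=1351379/8192 → NEW=255, ERR=-737581/8192
(2,1): OLD=45012641/262144 → NEW=255, ERR=-21834079/262144
(2,2): OLD=391345379/4194304 → NEW=0, ERR=391345379/4194304
(2,3): OLD=13866460217/67108864 → NEW=255, ERR=-3246300103/67108864
(2,4): OLD=169622387535/1073741824 → NEW=255, ERR=-104181777585/1073741824
(3,0): OLD=428853187/4194304 → NEW=0, ERR=428853187/4194304
(3,1): OLD=7132726951/33554432 → NEW=255, ERR=-1423653209/33554432
(3,2): OLD=204353974717/1073741824 → NEW=255, ERR=-69450190403/1073741824
(3,3): OLD=258180089949/2147483648 → NEW=0, ERR=258180089949/2147483648
(3,4): OLD=5403205145281/34359738368 → NEW=255, ERR=-3358528138559/34359738368
(4,0): OLD=111667415661/536870912 → NEW=255, ERR=-25234666899/536870912
(4,1): OLD=2206584017549/17179869184 → NEW=255, ERR=-2174282624371/17179869184
(4,2): OLD=31420662293411/274877906944 → NEW=0, ERR=31420662293411/274877906944
Target (4,2): original=170, with diffused error = 31420662293411/274877906944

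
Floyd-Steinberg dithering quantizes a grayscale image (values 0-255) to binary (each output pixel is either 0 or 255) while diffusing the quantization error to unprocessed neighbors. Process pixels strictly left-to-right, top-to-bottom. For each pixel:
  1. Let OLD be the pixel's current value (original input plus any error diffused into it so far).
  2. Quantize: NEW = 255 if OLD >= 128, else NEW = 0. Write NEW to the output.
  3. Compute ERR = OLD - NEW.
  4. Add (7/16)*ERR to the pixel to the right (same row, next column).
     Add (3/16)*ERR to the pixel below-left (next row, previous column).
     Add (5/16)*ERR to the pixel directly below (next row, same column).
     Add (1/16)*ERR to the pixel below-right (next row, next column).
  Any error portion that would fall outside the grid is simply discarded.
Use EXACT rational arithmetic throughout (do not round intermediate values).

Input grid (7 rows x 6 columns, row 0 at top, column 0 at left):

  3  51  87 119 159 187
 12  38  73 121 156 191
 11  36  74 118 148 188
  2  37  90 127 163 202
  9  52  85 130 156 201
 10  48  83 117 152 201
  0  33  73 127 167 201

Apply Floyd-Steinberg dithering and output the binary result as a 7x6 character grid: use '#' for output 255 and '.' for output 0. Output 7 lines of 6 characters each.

(0,0): OLD=3 → NEW=0, ERR=3
(0,1): OLD=837/16 → NEW=0, ERR=837/16
(0,2): OLD=28131/256 → NEW=0, ERR=28131/256
(0,3): OLD=684341/4096 → NEW=255, ERR=-360139/4096
(0,4): OLD=7899251/65536 → NEW=0, ERR=7899251/65536
(0,5): OLD=251378469/1048576 → NEW=255, ERR=-16008411/1048576
(1,0): OLD=5823/256 → NEW=0, ERR=5823/256
(1,1): OLD=174265/2048 → NEW=0, ERR=174265/2048
(1,2): OLD=8608173/65536 → NEW=255, ERR=-8103507/65536
(1,3): OLD=18060329/262144 → NEW=0, ERR=18060329/262144
(1,4): OLD=3614654171/16777216 → NEW=255, ERR=-663535909/16777216
(1,5): OLD=47367956109/268435456 → NEW=255, ERR=-21083085171/268435456
(2,0): OLD=1116163/32768 → NEW=0, ERR=1116163/32768
(2,1): OLD=58437585/1048576 → NEW=0, ERR=58437585/1048576
(2,2): OLD=1308244147/16777216 → NEW=0, ERR=1308244147/16777216
(2,3): OLD=21273646299/134217728 → NEW=255, ERR=-12951874341/134217728
(2,4): OLD=356490567697/4294967296 → NEW=0, ERR=356490567697/4294967296
(2,5): OLD=13558183593863/68719476736 → NEW=255, ERR=-3965282973817/68719476736
(3,0): OLD=387453267/16777216 → NEW=0, ERR=387453267/16777216
(3,1): OLD=10907749719/134217728 → NEW=0, ERR=10907749719/134217728
(3,2): OLD=145290965045/1073741824 → NEW=255, ERR=-128513200075/1073741824
(3,3): OLD=4461086253535/68719476736 → NEW=0, ERR=4461086253535/68719476736
(3,4): OLD=110220017966975/549755813888 → NEW=255, ERR=-29967714574465/549755813888
(3,5): OLD=1454056262177297/8796093022208 → NEW=255, ERR=-788947458485743/8796093022208
(4,0): OLD=67548732669/2147483648 → NEW=0, ERR=67548732669/2147483648
(4,1): OLD=2410682319065/34359738368 → NEW=0, ERR=2410682319065/34359738368
(4,2): OLD=105051843420603/1099511627776 → NEW=0, ERR=105051843420603/1099511627776
(4,3): OLD=3067830185677511/17592186044416 → NEW=255, ERR=-1418177255648569/17592186044416
(4,4): OLD=25596374575398455/281474976710656 → NEW=0, ERR=25596374575398455/281474976710656
(4,5): OLD=942823083909413921/4503599627370496 → NEW=255, ERR=-205594821070062559/4503599627370496
(5,0): OLD=18133503709595/549755813888 → NEW=0, ERR=18133503709595/549755813888
(5,1): OLD=1833743634505035/17592186044416 → NEW=0, ERR=1833743634505035/17592186044416
(5,2): OLD=20791256781291753/140737488355328 → NEW=255, ERR=-15096802749316887/140737488355328
(5,3): OLD=305794133101895827/4503599627370496 → NEW=0, ERR=305794133101895827/4503599627370496
(5,4): OLD=1770148168856746515/9007199254740992 → NEW=255, ERR=-526687641102206445/9007199254740992
(5,5): OLD=24043475091243710127/144115188075855872 → NEW=255, ERR=-12705897868099537233/144115188075855872
(6,0): OLD=8402591497050305/281474976710656 → NEW=0, ERR=8402591497050305/281474976710656
(6,1): OLD=272839956346392621/4503599627370496 → NEW=0, ERR=272839956346392621/4503599627370496
(6,2): OLD=1535354097260440549/18014398509481984 → NEW=0, ERR=1535354097260440549/18014398509481984
(6,3): OLD=48376102515602591665/288230376151711744 → NEW=255, ERR=-25122643403083903055/288230376151711744
(6,4): OLD=453358475989357536913/4611686018427387904 → NEW=0, ERR=453358475989357536913/4611686018427387904
(6,5): OLD=15702083836047726600535/73786976294838206464 → NEW=255, ERR=-3113595119136016047785/73786976294838206464
Row 0: ...#.#
Row 1: ..#.##
Row 2: ...#.#
Row 3: ..#.##
Row 4: ...#.#
Row 5: ..#.##
Row 6: ...#.#

Answer: ...#.#
..#.##
...#.#
..#.##
...#.#
..#.##
...#.#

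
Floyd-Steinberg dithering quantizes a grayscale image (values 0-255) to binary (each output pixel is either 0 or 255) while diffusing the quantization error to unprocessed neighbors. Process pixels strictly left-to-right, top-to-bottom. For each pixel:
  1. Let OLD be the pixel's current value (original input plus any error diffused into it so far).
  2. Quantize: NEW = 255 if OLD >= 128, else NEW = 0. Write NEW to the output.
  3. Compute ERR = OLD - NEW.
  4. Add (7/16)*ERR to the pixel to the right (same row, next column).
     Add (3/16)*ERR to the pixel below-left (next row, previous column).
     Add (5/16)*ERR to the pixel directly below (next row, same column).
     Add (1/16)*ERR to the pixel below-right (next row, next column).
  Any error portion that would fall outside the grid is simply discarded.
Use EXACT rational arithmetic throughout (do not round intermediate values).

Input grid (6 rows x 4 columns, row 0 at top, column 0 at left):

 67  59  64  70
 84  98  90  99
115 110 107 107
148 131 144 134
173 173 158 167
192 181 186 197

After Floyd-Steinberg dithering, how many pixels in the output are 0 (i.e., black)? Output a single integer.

Answer: 12

Derivation:
(0,0): OLD=67 → NEW=0, ERR=67
(0,1): OLD=1413/16 → NEW=0, ERR=1413/16
(0,2): OLD=26275/256 → NEW=0, ERR=26275/256
(0,3): OLD=470645/4096 → NEW=0, ERR=470645/4096
(1,0): OLD=31103/256 → NEW=0, ERR=31103/256
(1,1): OLD=414073/2048 → NEW=255, ERR=-108167/2048
(1,2): OLD=8259565/65536 → NEW=0, ERR=8259565/65536
(1,3): OLD=206003979/1048576 → NEW=255, ERR=-61382901/1048576
(2,0): OLD=4687939/32768 → NEW=255, ERR=-3667901/32768
(2,1): OLD=79427089/1048576 → NEW=0, ERR=79427089/1048576
(2,2): OLD=346548341/2097152 → NEW=255, ERR=-188225419/2097152
(2,3): OLD=1923223361/33554432 → NEW=0, ERR=1923223361/33554432
(3,0): OLD=2134445075/16777216 → NEW=0, ERR=2134445075/16777216
(3,1): OLD=50064952013/268435456 → NEW=255, ERR=-18386089267/268435456
(3,2): OLD=435799093043/4294967296 → NEW=0, ERR=435799093043/4294967296
(3,3): OLD=13104380826853/68719476736 → NEW=255, ERR=-4419085740827/68719476736
(4,0): OLD=858626680407/4294967296 → NEW=255, ERR=-236589980073/4294967296
(4,1): OLD=5307633845893/34359738368 → NEW=255, ERR=-3454099437947/34359738368
(4,2): OLD=142265276425957/1099511627776 → NEW=255, ERR=-138110188656923/1099511627776
(4,3): OLD=1729161457371859/17592186044416 → NEW=0, ERR=1729161457371859/17592186044416
(5,0): OLD=85727218749735/549755813888 → NEW=255, ERR=-54460513791705/549755813888
(5,1): OLD=1394184970014449/17592186044416 → NEW=0, ERR=1394184970014449/17592186044416
(5,2): OLD=1702619088300501/8796093022208 → NEW=255, ERR=-540384632362539/8796093022208
(5,3): OLD=54321229827272213/281474976710656 → NEW=255, ERR=-17454889233945067/281474976710656
Output grid:
  Row 0: ....  (4 black, running=4)
  Row 1: .#.#  (2 black, running=6)
  Row 2: #.#.  (2 black, running=8)
  Row 3: .#.#  (2 black, running=10)
  Row 4: ###.  (1 black, running=11)
  Row 5: #.##  (1 black, running=12)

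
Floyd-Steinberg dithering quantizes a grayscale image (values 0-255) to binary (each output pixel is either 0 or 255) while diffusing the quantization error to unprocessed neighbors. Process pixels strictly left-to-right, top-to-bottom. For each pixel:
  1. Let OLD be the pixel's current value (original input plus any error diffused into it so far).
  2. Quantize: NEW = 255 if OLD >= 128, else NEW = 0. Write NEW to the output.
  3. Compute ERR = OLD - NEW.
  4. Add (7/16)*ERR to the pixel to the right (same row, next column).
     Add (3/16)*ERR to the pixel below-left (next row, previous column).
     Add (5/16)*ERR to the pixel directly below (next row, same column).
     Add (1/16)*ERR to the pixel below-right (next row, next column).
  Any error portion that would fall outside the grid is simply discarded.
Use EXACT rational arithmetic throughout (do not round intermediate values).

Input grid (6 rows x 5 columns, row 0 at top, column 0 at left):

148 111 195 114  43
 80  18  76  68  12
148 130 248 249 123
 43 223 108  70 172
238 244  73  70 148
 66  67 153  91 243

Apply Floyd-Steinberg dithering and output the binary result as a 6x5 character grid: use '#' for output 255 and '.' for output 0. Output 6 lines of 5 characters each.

(0,0): OLD=148 → NEW=255, ERR=-107
(0,1): OLD=1027/16 → NEW=0, ERR=1027/16
(0,2): OLD=57109/256 → NEW=255, ERR=-8171/256
(0,3): OLD=409747/4096 → NEW=0, ERR=409747/4096
(0,4): OLD=5686277/65536 → NEW=0, ERR=5686277/65536
(1,0): OLD=15001/256 → NEW=0, ERR=15001/256
(1,1): OLD=104495/2048 → NEW=0, ERR=104495/2048
(1,2): OLD=7282139/65536 → NEW=0, ERR=7282139/65536
(1,3): OLD=42506239/262144 → NEW=255, ERR=-24340481/262144
(1,4): OLD=19897629/4194304 → NEW=0, ERR=19897629/4194304
(2,0): OLD=5763189/32768 → NEW=255, ERR=-2592651/32768
(2,1): OLD=142423639/1048576 → NEW=255, ERR=-124963241/1048576
(2,2): OLD=3629993669/16777216 → NEW=255, ERR=-648196411/16777216
(2,3): OLD=56617098879/268435456 → NEW=255, ERR=-11833942401/268435456
(2,4): OLD=426885969337/4294967296 → NEW=0, ERR=426885969337/4294967296
(3,0): OLD=-68293595/16777216 → NEW=0, ERR=-68293595/16777216
(3,1): OLD=23056982849/134217728 → NEW=255, ERR=-11168537791/134217728
(3,2): OLD=188148809115/4294967296 → NEW=0, ERR=188148809115/4294967296
(3,3): OLD=786926158755/8589934592 → NEW=0, ERR=786926158755/8589934592
(3,4): OLD=33038156645007/137438953472 → NEW=255, ERR=-2008776490353/137438953472
(4,0): OLD=474863751051/2147483648 → NEW=255, ERR=-72744579189/2147483648
(4,1): OLD=14509125435403/68719476736 → NEW=255, ERR=-3014341132277/68719476736
(4,2): OLD=87383802092037/1099511627776 → NEW=0, ERR=87383802092037/1099511627776
(4,3): OLD=2346727838721547/17592186044416 → NEW=255, ERR=-2139279602604533/17592186044416
(4,4): OLD=27009347154249677/281474976710656 → NEW=0, ERR=27009347154249677/281474976710656
(5,0): OLD=51885611366145/1099511627776 → NEW=0, ERR=51885611366145/1099511627776
(5,1): OLD=762817317844035/8796093022208 → NEW=0, ERR=762817317844035/8796093022208
(5,2): OLD=53546307916233307/281474976710656 → NEW=255, ERR=-18229811144983973/281474976710656
(5,3): OLD=53618703666443797/1125899906842624 → NEW=0, ERR=53618703666443797/1125899906842624
(5,4): OLD=5156102811987532119/18014398509481984 → NEW=255, ERR=562431192069626199/18014398509481984
Row 0: #.#..
Row 1: ...#.
Row 2: ####.
Row 3: .#..#
Row 4: ##.#.
Row 5: ..#.#

Answer: #.#..
...#.
####.
.#..#
##.#.
..#.#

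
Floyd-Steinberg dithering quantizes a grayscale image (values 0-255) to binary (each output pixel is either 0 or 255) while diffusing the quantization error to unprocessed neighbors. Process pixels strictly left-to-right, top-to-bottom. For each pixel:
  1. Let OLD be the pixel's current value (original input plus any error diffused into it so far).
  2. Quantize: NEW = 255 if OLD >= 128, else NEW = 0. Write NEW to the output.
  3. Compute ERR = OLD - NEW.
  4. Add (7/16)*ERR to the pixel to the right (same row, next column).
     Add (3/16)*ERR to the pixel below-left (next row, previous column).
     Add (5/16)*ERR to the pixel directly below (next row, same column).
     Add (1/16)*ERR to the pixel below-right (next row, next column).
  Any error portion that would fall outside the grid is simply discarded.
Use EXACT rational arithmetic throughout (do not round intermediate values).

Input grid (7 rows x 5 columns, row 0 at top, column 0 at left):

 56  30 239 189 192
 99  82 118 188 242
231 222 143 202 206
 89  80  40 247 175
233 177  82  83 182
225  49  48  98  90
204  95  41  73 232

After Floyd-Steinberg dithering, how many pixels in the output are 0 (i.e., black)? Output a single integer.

Answer: 15

Derivation:
(0,0): OLD=56 → NEW=0, ERR=56
(0,1): OLD=109/2 → NEW=0, ERR=109/2
(0,2): OLD=8411/32 → NEW=255, ERR=251/32
(0,3): OLD=98525/512 → NEW=255, ERR=-32035/512
(0,4): OLD=1348619/8192 → NEW=255, ERR=-740341/8192
(1,0): OLD=4055/32 → NEW=0, ERR=4055/32
(1,1): OLD=40817/256 → NEW=255, ERR=-24463/256
(1,2): OLD=576053/8192 → NEW=0, ERR=576053/8192
(1,3): OLD=5988585/32768 → NEW=255, ERR=-2367255/32768
(1,4): OLD=93449851/524288 → NEW=255, ERR=-40243589/524288
(2,0): OLD=1034987/4096 → NEW=255, ERR=-9493/4096
(2,1): OLD=27817241/131072 → NEW=255, ERR=-5606119/131072
(2,2): OLD=265802027/2097152 → NEW=0, ERR=265802027/2097152
(2,3): OLD=7545634353/33554432 → NEW=255, ERR=-1010745807/33554432
(2,4): OLD=88218169623/536870912 → NEW=255, ERR=-48683912937/536870912
(3,0): OLD=168309291/2097152 → NEW=0, ERR=168309291/2097152
(3,1): OLD=2103287871/16777216 → NEW=0, ERR=2103287871/16777216
(3,2): OLD=67717624949/536870912 → NEW=0, ERR=67717624949/536870912
(3,3): OLD=304608891801/1073741824 → NEW=255, ERR=30804726681/1073741824
(3,4): OLD=2702927198773/17179869184 → NEW=255, ERR=-1677939443147/17179869184
(4,0): OLD=75587696501/268435456 → NEW=255, ERR=7136655221/268435456
(4,1): OLD=2203097708581/8589934592 → NEW=255, ERR=12664387621/8589934592
(4,2): OLD=18592251724267/137438953472 → NEW=255, ERR=-16454681411093/137438953472
(4,3): OLD=64116350760421/2199023255552 → NEW=0, ERR=64116350760421/2199023255552
(4,4): OLD=5841577012118979/35184372088832 → NEW=255, ERR=-3130437870533181/35184372088832
(5,0): OLD=32103622529423/137438953472 → NEW=255, ERR=-2943310605937/137438953472
(5,1): OLD=21226019765021/1099511627776 → NEW=0, ERR=21226019765021/1099511627776
(5,2): OLD=865230759599029/35184372088832 → NEW=0, ERR=865230759599029/35184372088832
(5,3): OLD=13187826690119027/140737488355328 → NEW=0, ERR=13187826690119027/140737488355328
(5,4): OLD=236471459100508833/2251799813685248 → NEW=0, ERR=236471459100508833/2251799813685248
(6,0): OLD=3534751588118447/17592186044416 → NEW=255, ERR=-951255853207633/17592186044416
(6,1): OLD=45401031556198353/562949953421312 → NEW=0, ERR=45401031556198353/562949953421312
(6,2): OLD=925442493506810539/9007199254740992 → NEW=0, ERR=925442493506810539/9007199254740992
(6,3): OLD=24277767308586698489/144115188075855872 → NEW=255, ERR=-12471605650756548871/144115188075855872
(6,4): OLD=536829540025125864975/2305843009213693952 → NEW=255, ERR=-51160427324366092785/2305843009213693952
Output grid:
  Row 0: ..###  (2 black, running=2)
  Row 1: .#.##  (2 black, running=4)
  Row 2: ##.##  (1 black, running=5)
  Row 3: ...##  (3 black, running=8)
  Row 4: ###.#  (1 black, running=9)
  Row 5: #....  (4 black, running=13)
  Row 6: #..##  (2 black, running=15)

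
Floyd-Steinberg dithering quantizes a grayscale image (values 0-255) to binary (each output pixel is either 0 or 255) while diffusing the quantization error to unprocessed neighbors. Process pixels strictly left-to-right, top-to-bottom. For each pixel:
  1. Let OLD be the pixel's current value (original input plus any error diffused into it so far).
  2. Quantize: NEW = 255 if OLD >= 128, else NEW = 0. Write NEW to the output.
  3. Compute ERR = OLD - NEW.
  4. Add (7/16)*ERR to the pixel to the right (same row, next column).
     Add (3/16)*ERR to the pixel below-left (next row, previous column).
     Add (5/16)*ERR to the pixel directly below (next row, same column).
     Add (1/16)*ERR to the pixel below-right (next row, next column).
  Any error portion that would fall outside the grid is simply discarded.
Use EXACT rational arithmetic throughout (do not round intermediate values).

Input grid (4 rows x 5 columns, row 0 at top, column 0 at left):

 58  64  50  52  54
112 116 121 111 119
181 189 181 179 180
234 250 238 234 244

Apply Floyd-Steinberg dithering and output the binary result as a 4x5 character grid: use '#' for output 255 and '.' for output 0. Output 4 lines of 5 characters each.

(0,0): OLD=58 → NEW=0, ERR=58
(0,1): OLD=715/8 → NEW=0, ERR=715/8
(0,2): OLD=11405/128 → NEW=0, ERR=11405/128
(0,3): OLD=186331/2048 → NEW=0, ERR=186331/2048
(0,4): OLD=3073789/32768 → NEW=0, ERR=3073789/32768
(1,0): OLD=18801/128 → NEW=255, ERR=-13839/128
(1,1): OLD=119767/1024 → NEW=0, ERR=119767/1024
(1,2): OLD=7296099/32768 → NEW=255, ERR=-1059741/32768
(1,3): OLD=19456327/131072 → NEW=255, ERR=-13967033/131072
(1,4): OLD=225192821/2097152 → NEW=0, ERR=225192821/2097152
(2,0): OLD=2771245/16384 → NEW=255, ERR=-1406675/16384
(2,1): OLD=91837695/524288 → NEW=255, ERR=-41855745/524288
(2,2): OLD=1034284861/8388608 → NEW=0, ERR=1034284861/8388608
(2,3): OLD=29226536935/134217728 → NEW=255, ERR=-4998983705/134217728
(2,4): OLD=409313631633/2147483648 → NEW=255, ERR=-138294698607/2147483648
(3,0): OLD=1612299037/8388608 → NEW=255, ERR=-526796003/8388608
(3,1): OLD=14450518681/67108864 → NEW=255, ERR=-2662241639/67108864
(3,2): OLD=530860492323/2147483648 → NEW=255, ERR=-16747837917/2147483648
(3,3): OLD=921614755611/4294967296 → NEW=255, ERR=-173601904869/4294967296
(3,4): OLD=14009424524871/68719476736 → NEW=255, ERR=-3514042042809/68719476736
Row 0: .....
Row 1: #.##.
Row 2: ##.##
Row 3: #####

Answer: .....
#.##.
##.##
#####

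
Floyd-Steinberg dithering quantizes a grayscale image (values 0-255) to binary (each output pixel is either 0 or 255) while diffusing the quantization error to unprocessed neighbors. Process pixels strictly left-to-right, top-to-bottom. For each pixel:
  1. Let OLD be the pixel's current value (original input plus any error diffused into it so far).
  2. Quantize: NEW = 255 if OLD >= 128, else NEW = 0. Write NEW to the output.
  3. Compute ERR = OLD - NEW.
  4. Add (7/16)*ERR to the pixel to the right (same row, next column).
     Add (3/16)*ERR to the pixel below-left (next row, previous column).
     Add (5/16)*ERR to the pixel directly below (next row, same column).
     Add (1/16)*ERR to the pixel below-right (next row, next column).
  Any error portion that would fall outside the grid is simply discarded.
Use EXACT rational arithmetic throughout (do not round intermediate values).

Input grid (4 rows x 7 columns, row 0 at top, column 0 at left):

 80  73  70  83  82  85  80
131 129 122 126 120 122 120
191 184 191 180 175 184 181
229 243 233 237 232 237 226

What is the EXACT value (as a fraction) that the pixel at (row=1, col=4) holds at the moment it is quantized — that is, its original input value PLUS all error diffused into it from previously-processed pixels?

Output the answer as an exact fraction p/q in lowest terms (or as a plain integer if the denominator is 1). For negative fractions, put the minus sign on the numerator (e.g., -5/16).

(0,0): OLD=80 → NEW=0, ERR=80
(0,1): OLD=108 → NEW=0, ERR=108
(0,2): OLD=469/4 → NEW=0, ERR=469/4
(0,3): OLD=8595/64 → NEW=255, ERR=-7725/64
(0,4): OLD=29893/1024 → NEW=0, ERR=29893/1024
(0,5): OLD=1601891/16384 → NEW=0, ERR=1601891/16384
(0,6): OLD=32184757/262144 → NEW=0, ERR=32184757/262144
(1,0): OLD=705/4 → NEW=255, ERR=-315/4
(1,1): OLD=4969/32 → NEW=255, ERR=-3191/32
(1,2): OLD=101511/1024 → NEW=0, ERR=101511/1024
(1,3): OLD=147919/1024 → NEW=255, ERR=-113201/1024
(1,4): OLD=23998281/262144 → NEW=0, ERR=23998281/262144
Target (1,4): original=120, with diffused error = 23998281/262144

Answer: 23998281/262144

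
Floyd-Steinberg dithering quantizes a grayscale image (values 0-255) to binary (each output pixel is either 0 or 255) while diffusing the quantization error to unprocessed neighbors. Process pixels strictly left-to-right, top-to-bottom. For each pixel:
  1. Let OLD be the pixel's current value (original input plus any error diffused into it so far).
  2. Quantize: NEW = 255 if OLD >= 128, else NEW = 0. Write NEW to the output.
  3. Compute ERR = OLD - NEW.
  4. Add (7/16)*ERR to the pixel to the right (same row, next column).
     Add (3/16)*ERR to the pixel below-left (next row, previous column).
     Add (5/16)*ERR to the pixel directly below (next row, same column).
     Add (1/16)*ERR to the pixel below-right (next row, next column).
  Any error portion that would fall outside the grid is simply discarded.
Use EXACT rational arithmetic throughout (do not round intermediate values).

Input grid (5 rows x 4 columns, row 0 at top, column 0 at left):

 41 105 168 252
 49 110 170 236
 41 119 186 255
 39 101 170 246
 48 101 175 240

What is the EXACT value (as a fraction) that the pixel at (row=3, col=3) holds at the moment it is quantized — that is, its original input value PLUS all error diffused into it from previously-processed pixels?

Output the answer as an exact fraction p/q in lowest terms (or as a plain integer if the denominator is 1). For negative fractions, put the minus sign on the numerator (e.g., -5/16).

Answer: 17876607168719/68719476736

Derivation:
(0,0): OLD=41 → NEW=0, ERR=41
(0,1): OLD=1967/16 → NEW=0, ERR=1967/16
(0,2): OLD=56777/256 → NEW=255, ERR=-8503/256
(0,3): OLD=972671/4096 → NEW=255, ERR=-71809/4096
(1,0): OLD=21725/256 → NEW=0, ERR=21725/256
(1,1): OLD=372491/2048 → NEW=255, ERR=-149749/2048
(1,2): OLD=8652519/65536 → NEW=255, ERR=-8059161/65536
(1,3): OLD=183128321/1048576 → NEW=255, ERR=-84258559/1048576
(2,0): OLD=1763241/32768 → NEW=0, ERR=1763241/32768
(2,1): OLD=106890195/1048576 → NEW=0, ERR=106890195/1048576
(2,2): OLD=361826687/2097152 → NEW=255, ERR=-172947073/2097152
(2,3): OLD=6245271907/33554432 → NEW=255, ERR=-2311108253/33554432
(3,0): OLD=1257100569/16777216 → NEW=0, ERR=1257100569/16777216
(3,1): OLD=41214950279/268435456 → NEW=255, ERR=-27236091001/268435456
(3,2): OLD=400702968441/4294967296 → NEW=0, ERR=400702968441/4294967296
(3,3): OLD=17876607168719/68719476736 → NEW=255, ERR=353140601039/68719476736
Target (3,3): original=246, with diffused error = 17876607168719/68719476736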